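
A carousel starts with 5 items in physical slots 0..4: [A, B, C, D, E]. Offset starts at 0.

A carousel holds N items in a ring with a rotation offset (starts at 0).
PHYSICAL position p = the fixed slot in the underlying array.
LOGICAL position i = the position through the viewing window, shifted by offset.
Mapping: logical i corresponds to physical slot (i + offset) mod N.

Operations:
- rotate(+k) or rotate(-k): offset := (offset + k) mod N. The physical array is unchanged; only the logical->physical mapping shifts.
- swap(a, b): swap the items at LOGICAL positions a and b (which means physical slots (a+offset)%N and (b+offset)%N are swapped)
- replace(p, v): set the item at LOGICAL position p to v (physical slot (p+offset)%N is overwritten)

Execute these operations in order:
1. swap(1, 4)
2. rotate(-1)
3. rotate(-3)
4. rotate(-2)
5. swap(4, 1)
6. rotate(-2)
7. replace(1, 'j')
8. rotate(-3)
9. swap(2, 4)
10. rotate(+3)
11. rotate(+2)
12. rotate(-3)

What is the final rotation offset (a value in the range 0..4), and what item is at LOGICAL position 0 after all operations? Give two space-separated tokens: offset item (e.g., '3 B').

After op 1 (swap(1, 4)): offset=0, physical=[A,E,C,D,B], logical=[A,E,C,D,B]
After op 2 (rotate(-1)): offset=4, physical=[A,E,C,D,B], logical=[B,A,E,C,D]
After op 3 (rotate(-3)): offset=1, physical=[A,E,C,D,B], logical=[E,C,D,B,A]
After op 4 (rotate(-2)): offset=4, physical=[A,E,C,D,B], logical=[B,A,E,C,D]
After op 5 (swap(4, 1)): offset=4, physical=[D,E,C,A,B], logical=[B,D,E,C,A]
After op 6 (rotate(-2)): offset=2, physical=[D,E,C,A,B], logical=[C,A,B,D,E]
After op 7 (replace(1, 'j')): offset=2, physical=[D,E,C,j,B], logical=[C,j,B,D,E]
After op 8 (rotate(-3)): offset=4, physical=[D,E,C,j,B], logical=[B,D,E,C,j]
After op 9 (swap(2, 4)): offset=4, physical=[D,j,C,E,B], logical=[B,D,j,C,E]
After op 10 (rotate(+3)): offset=2, physical=[D,j,C,E,B], logical=[C,E,B,D,j]
After op 11 (rotate(+2)): offset=4, physical=[D,j,C,E,B], logical=[B,D,j,C,E]
After op 12 (rotate(-3)): offset=1, physical=[D,j,C,E,B], logical=[j,C,E,B,D]

Answer: 1 j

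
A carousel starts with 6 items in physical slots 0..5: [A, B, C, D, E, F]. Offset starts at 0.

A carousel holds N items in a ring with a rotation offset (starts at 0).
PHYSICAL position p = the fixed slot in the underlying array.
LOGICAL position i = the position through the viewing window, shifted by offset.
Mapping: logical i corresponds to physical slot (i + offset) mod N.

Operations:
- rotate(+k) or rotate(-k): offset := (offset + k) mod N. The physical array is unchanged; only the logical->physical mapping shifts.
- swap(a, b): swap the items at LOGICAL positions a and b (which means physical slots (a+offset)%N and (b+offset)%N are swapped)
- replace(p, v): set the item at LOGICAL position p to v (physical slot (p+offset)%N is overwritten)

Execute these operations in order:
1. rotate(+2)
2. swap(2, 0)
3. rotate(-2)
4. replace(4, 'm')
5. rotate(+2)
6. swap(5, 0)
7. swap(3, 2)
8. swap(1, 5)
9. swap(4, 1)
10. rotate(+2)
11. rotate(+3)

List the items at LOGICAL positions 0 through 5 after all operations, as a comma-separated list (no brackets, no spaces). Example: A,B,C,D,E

After op 1 (rotate(+2)): offset=2, physical=[A,B,C,D,E,F], logical=[C,D,E,F,A,B]
After op 2 (swap(2, 0)): offset=2, physical=[A,B,E,D,C,F], logical=[E,D,C,F,A,B]
After op 3 (rotate(-2)): offset=0, physical=[A,B,E,D,C,F], logical=[A,B,E,D,C,F]
After op 4 (replace(4, 'm')): offset=0, physical=[A,B,E,D,m,F], logical=[A,B,E,D,m,F]
After op 5 (rotate(+2)): offset=2, physical=[A,B,E,D,m,F], logical=[E,D,m,F,A,B]
After op 6 (swap(5, 0)): offset=2, physical=[A,E,B,D,m,F], logical=[B,D,m,F,A,E]
After op 7 (swap(3, 2)): offset=2, physical=[A,E,B,D,F,m], logical=[B,D,F,m,A,E]
After op 8 (swap(1, 5)): offset=2, physical=[A,D,B,E,F,m], logical=[B,E,F,m,A,D]
After op 9 (swap(4, 1)): offset=2, physical=[E,D,B,A,F,m], logical=[B,A,F,m,E,D]
After op 10 (rotate(+2)): offset=4, physical=[E,D,B,A,F,m], logical=[F,m,E,D,B,A]
After op 11 (rotate(+3)): offset=1, physical=[E,D,B,A,F,m], logical=[D,B,A,F,m,E]

Answer: D,B,A,F,m,E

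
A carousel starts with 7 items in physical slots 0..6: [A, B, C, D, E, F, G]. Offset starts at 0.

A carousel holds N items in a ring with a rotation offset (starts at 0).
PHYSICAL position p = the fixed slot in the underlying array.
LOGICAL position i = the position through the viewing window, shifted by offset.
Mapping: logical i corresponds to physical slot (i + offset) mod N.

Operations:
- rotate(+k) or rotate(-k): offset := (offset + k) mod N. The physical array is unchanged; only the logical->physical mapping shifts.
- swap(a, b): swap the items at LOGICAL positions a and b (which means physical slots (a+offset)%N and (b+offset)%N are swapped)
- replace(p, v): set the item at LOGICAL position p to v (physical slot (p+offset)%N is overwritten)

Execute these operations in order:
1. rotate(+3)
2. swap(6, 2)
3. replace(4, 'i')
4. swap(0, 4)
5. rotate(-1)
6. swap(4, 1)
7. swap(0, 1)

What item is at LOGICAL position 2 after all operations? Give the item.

After op 1 (rotate(+3)): offset=3, physical=[A,B,C,D,E,F,G], logical=[D,E,F,G,A,B,C]
After op 2 (swap(6, 2)): offset=3, physical=[A,B,F,D,E,C,G], logical=[D,E,C,G,A,B,F]
After op 3 (replace(4, 'i')): offset=3, physical=[i,B,F,D,E,C,G], logical=[D,E,C,G,i,B,F]
After op 4 (swap(0, 4)): offset=3, physical=[D,B,F,i,E,C,G], logical=[i,E,C,G,D,B,F]
After op 5 (rotate(-1)): offset=2, physical=[D,B,F,i,E,C,G], logical=[F,i,E,C,G,D,B]
After op 6 (swap(4, 1)): offset=2, physical=[D,B,F,G,E,C,i], logical=[F,G,E,C,i,D,B]
After op 7 (swap(0, 1)): offset=2, physical=[D,B,G,F,E,C,i], logical=[G,F,E,C,i,D,B]

Answer: E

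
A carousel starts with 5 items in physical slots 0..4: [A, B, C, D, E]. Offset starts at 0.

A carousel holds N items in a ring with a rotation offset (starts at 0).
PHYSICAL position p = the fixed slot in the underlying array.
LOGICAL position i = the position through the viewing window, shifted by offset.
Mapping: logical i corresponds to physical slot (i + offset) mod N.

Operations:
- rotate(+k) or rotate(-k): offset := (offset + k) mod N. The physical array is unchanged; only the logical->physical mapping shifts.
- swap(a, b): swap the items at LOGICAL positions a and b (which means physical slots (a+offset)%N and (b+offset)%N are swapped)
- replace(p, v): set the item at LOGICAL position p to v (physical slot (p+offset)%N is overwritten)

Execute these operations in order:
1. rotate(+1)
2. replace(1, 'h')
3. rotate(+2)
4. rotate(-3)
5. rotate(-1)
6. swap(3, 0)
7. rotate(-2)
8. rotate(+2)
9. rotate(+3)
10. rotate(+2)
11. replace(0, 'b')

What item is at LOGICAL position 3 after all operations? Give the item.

After op 1 (rotate(+1)): offset=1, physical=[A,B,C,D,E], logical=[B,C,D,E,A]
After op 2 (replace(1, 'h')): offset=1, physical=[A,B,h,D,E], logical=[B,h,D,E,A]
After op 3 (rotate(+2)): offset=3, physical=[A,B,h,D,E], logical=[D,E,A,B,h]
After op 4 (rotate(-3)): offset=0, physical=[A,B,h,D,E], logical=[A,B,h,D,E]
After op 5 (rotate(-1)): offset=4, physical=[A,B,h,D,E], logical=[E,A,B,h,D]
After op 6 (swap(3, 0)): offset=4, physical=[A,B,E,D,h], logical=[h,A,B,E,D]
After op 7 (rotate(-2)): offset=2, physical=[A,B,E,D,h], logical=[E,D,h,A,B]
After op 8 (rotate(+2)): offset=4, physical=[A,B,E,D,h], logical=[h,A,B,E,D]
After op 9 (rotate(+3)): offset=2, physical=[A,B,E,D,h], logical=[E,D,h,A,B]
After op 10 (rotate(+2)): offset=4, physical=[A,B,E,D,h], logical=[h,A,B,E,D]
After op 11 (replace(0, 'b')): offset=4, physical=[A,B,E,D,b], logical=[b,A,B,E,D]

Answer: E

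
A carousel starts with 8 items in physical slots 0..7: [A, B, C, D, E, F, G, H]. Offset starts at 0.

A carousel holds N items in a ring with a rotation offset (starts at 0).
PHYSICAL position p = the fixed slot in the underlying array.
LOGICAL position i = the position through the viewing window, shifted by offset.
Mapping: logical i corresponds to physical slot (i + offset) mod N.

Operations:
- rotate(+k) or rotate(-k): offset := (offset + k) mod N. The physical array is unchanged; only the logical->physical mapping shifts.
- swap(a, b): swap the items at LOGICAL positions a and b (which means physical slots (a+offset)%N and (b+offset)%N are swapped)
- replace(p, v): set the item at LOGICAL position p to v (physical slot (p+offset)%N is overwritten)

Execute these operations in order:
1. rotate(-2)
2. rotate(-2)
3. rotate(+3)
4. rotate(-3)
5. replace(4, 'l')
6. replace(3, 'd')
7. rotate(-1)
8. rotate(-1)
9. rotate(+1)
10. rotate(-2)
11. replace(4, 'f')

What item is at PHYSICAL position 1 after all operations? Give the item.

Answer: B

Derivation:
After op 1 (rotate(-2)): offset=6, physical=[A,B,C,D,E,F,G,H], logical=[G,H,A,B,C,D,E,F]
After op 2 (rotate(-2)): offset=4, physical=[A,B,C,D,E,F,G,H], logical=[E,F,G,H,A,B,C,D]
After op 3 (rotate(+3)): offset=7, physical=[A,B,C,D,E,F,G,H], logical=[H,A,B,C,D,E,F,G]
After op 4 (rotate(-3)): offset=4, physical=[A,B,C,D,E,F,G,H], logical=[E,F,G,H,A,B,C,D]
After op 5 (replace(4, 'l')): offset=4, physical=[l,B,C,D,E,F,G,H], logical=[E,F,G,H,l,B,C,D]
After op 6 (replace(3, 'd')): offset=4, physical=[l,B,C,D,E,F,G,d], logical=[E,F,G,d,l,B,C,D]
After op 7 (rotate(-1)): offset=3, physical=[l,B,C,D,E,F,G,d], logical=[D,E,F,G,d,l,B,C]
After op 8 (rotate(-1)): offset=2, physical=[l,B,C,D,E,F,G,d], logical=[C,D,E,F,G,d,l,B]
After op 9 (rotate(+1)): offset=3, physical=[l,B,C,D,E,F,G,d], logical=[D,E,F,G,d,l,B,C]
After op 10 (rotate(-2)): offset=1, physical=[l,B,C,D,E,F,G,d], logical=[B,C,D,E,F,G,d,l]
After op 11 (replace(4, 'f')): offset=1, physical=[l,B,C,D,E,f,G,d], logical=[B,C,D,E,f,G,d,l]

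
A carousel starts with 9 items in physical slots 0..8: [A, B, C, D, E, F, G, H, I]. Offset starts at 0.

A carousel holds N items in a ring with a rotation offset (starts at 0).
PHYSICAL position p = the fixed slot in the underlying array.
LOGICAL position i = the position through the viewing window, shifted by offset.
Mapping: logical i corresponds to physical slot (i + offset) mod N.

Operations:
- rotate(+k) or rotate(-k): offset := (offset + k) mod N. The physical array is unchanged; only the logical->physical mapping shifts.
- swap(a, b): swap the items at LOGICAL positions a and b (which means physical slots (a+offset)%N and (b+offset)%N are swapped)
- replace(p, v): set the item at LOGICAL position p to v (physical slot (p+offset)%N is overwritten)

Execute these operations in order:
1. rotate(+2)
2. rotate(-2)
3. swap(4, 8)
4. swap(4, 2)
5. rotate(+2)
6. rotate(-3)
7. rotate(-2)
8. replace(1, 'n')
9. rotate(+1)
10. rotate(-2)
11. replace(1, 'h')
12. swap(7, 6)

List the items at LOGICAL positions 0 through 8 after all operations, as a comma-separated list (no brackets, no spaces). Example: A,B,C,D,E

After op 1 (rotate(+2)): offset=2, physical=[A,B,C,D,E,F,G,H,I], logical=[C,D,E,F,G,H,I,A,B]
After op 2 (rotate(-2)): offset=0, physical=[A,B,C,D,E,F,G,H,I], logical=[A,B,C,D,E,F,G,H,I]
After op 3 (swap(4, 8)): offset=0, physical=[A,B,C,D,I,F,G,H,E], logical=[A,B,C,D,I,F,G,H,E]
After op 4 (swap(4, 2)): offset=0, physical=[A,B,I,D,C,F,G,H,E], logical=[A,B,I,D,C,F,G,H,E]
After op 5 (rotate(+2)): offset=2, physical=[A,B,I,D,C,F,G,H,E], logical=[I,D,C,F,G,H,E,A,B]
After op 6 (rotate(-3)): offset=8, physical=[A,B,I,D,C,F,G,H,E], logical=[E,A,B,I,D,C,F,G,H]
After op 7 (rotate(-2)): offset=6, physical=[A,B,I,D,C,F,G,H,E], logical=[G,H,E,A,B,I,D,C,F]
After op 8 (replace(1, 'n')): offset=6, physical=[A,B,I,D,C,F,G,n,E], logical=[G,n,E,A,B,I,D,C,F]
After op 9 (rotate(+1)): offset=7, physical=[A,B,I,D,C,F,G,n,E], logical=[n,E,A,B,I,D,C,F,G]
After op 10 (rotate(-2)): offset=5, physical=[A,B,I,D,C,F,G,n,E], logical=[F,G,n,E,A,B,I,D,C]
After op 11 (replace(1, 'h')): offset=5, physical=[A,B,I,D,C,F,h,n,E], logical=[F,h,n,E,A,B,I,D,C]
After op 12 (swap(7, 6)): offset=5, physical=[A,B,D,I,C,F,h,n,E], logical=[F,h,n,E,A,B,D,I,C]

Answer: F,h,n,E,A,B,D,I,C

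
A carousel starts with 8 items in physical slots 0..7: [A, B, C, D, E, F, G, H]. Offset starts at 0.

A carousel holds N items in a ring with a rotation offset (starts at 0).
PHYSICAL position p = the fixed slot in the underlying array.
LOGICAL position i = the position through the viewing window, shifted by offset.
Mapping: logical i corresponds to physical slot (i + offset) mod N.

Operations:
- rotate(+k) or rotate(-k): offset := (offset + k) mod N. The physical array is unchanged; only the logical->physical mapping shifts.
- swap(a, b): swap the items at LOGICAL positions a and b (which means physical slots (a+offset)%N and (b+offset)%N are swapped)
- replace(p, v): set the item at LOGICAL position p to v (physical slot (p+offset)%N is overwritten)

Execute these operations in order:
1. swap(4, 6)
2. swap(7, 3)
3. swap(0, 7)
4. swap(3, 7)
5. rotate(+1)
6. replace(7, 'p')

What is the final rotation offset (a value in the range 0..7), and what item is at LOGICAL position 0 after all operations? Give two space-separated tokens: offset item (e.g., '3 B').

Answer: 1 B

Derivation:
After op 1 (swap(4, 6)): offset=0, physical=[A,B,C,D,G,F,E,H], logical=[A,B,C,D,G,F,E,H]
After op 2 (swap(7, 3)): offset=0, physical=[A,B,C,H,G,F,E,D], logical=[A,B,C,H,G,F,E,D]
After op 3 (swap(0, 7)): offset=0, physical=[D,B,C,H,G,F,E,A], logical=[D,B,C,H,G,F,E,A]
After op 4 (swap(3, 7)): offset=0, physical=[D,B,C,A,G,F,E,H], logical=[D,B,C,A,G,F,E,H]
After op 5 (rotate(+1)): offset=1, physical=[D,B,C,A,G,F,E,H], logical=[B,C,A,G,F,E,H,D]
After op 6 (replace(7, 'p')): offset=1, physical=[p,B,C,A,G,F,E,H], logical=[B,C,A,G,F,E,H,p]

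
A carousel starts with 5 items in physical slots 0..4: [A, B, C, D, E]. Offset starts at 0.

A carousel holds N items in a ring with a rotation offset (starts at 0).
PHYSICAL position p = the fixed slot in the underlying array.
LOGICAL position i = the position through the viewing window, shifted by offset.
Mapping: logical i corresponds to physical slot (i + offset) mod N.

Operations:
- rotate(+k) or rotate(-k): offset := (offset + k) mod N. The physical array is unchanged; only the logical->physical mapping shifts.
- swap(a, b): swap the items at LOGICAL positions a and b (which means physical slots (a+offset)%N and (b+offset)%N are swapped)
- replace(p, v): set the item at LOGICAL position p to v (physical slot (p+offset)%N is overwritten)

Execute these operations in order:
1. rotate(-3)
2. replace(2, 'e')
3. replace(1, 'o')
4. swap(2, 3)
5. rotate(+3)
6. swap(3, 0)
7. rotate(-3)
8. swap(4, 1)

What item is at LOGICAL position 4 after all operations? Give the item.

Answer: e

Derivation:
After op 1 (rotate(-3)): offset=2, physical=[A,B,C,D,E], logical=[C,D,E,A,B]
After op 2 (replace(2, 'e')): offset=2, physical=[A,B,C,D,e], logical=[C,D,e,A,B]
After op 3 (replace(1, 'o')): offset=2, physical=[A,B,C,o,e], logical=[C,o,e,A,B]
After op 4 (swap(2, 3)): offset=2, physical=[e,B,C,o,A], logical=[C,o,A,e,B]
After op 5 (rotate(+3)): offset=0, physical=[e,B,C,o,A], logical=[e,B,C,o,A]
After op 6 (swap(3, 0)): offset=0, physical=[o,B,C,e,A], logical=[o,B,C,e,A]
After op 7 (rotate(-3)): offset=2, physical=[o,B,C,e,A], logical=[C,e,A,o,B]
After op 8 (swap(4, 1)): offset=2, physical=[o,e,C,B,A], logical=[C,B,A,o,e]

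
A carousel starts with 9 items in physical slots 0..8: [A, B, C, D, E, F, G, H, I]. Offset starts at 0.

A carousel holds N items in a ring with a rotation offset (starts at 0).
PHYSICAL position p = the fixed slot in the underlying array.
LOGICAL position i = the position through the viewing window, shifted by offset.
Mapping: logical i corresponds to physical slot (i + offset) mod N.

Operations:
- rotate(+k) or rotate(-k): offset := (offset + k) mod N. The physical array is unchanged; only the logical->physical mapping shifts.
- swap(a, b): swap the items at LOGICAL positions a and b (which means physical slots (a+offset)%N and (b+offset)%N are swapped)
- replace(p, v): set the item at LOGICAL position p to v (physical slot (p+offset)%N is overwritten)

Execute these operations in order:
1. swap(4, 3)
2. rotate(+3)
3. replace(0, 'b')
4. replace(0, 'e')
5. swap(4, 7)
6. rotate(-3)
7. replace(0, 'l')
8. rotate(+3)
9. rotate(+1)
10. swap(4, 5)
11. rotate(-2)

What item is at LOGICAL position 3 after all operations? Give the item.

After op 1 (swap(4, 3)): offset=0, physical=[A,B,C,E,D,F,G,H,I], logical=[A,B,C,E,D,F,G,H,I]
After op 2 (rotate(+3)): offset=3, physical=[A,B,C,E,D,F,G,H,I], logical=[E,D,F,G,H,I,A,B,C]
After op 3 (replace(0, 'b')): offset=3, physical=[A,B,C,b,D,F,G,H,I], logical=[b,D,F,G,H,I,A,B,C]
After op 4 (replace(0, 'e')): offset=3, physical=[A,B,C,e,D,F,G,H,I], logical=[e,D,F,G,H,I,A,B,C]
After op 5 (swap(4, 7)): offset=3, physical=[A,H,C,e,D,F,G,B,I], logical=[e,D,F,G,B,I,A,H,C]
After op 6 (rotate(-3)): offset=0, physical=[A,H,C,e,D,F,G,B,I], logical=[A,H,C,e,D,F,G,B,I]
After op 7 (replace(0, 'l')): offset=0, physical=[l,H,C,e,D,F,G,B,I], logical=[l,H,C,e,D,F,G,B,I]
After op 8 (rotate(+3)): offset=3, physical=[l,H,C,e,D,F,G,B,I], logical=[e,D,F,G,B,I,l,H,C]
After op 9 (rotate(+1)): offset=4, physical=[l,H,C,e,D,F,G,B,I], logical=[D,F,G,B,I,l,H,C,e]
After op 10 (swap(4, 5)): offset=4, physical=[I,H,C,e,D,F,G,B,l], logical=[D,F,G,B,l,I,H,C,e]
After op 11 (rotate(-2)): offset=2, physical=[I,H,C,e,D,F,G,B,l], logical=[C,e,D,F,G,B,l,I,H]

Answer: F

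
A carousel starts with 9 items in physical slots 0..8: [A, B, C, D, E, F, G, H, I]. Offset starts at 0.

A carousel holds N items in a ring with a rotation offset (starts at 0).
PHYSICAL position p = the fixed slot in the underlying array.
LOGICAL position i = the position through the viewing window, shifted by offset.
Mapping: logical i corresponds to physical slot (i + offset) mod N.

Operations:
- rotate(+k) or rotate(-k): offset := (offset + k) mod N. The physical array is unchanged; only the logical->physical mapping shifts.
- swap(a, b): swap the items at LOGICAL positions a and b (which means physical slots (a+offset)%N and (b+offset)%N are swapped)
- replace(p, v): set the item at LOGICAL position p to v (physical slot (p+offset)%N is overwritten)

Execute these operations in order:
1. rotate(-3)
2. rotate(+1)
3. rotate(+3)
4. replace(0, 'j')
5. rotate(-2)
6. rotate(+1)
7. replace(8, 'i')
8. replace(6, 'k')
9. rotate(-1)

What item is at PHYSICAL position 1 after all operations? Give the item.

After op 1 (rotate(-3)): offset=6, physical=[A,B,C,D,E,F,G,H,I], logical=[G,H,I,A,B,C,D,E,F]
After op 2 (rotate(+1)): offset=7, physical=[A,B,C,D,E,F,G,H,I], logical=[H,I,A,B,C,D,E,F,G]
After op 3 (rotate(+3)): offset=1, physical=[A,B,C,D,E,F,G,H,I], logical=[B,C,D,E,F,G,H,I,A]
After op 4 (replace(0, 'j')): offset=1, physical=[A,j,C,D,E,F,G,H,I], logical=[j,C,D,E,F,G,H,I,A]
After op 5 (rotate(-2)): offset=8, physical=[A,j,C,D,E,F,G,H,I], logical=[I,A,j,C,D,E,F,G,H]
After op 6 (rotate(+1)): offset=0, physical=[A,j,C,D,E,F,G,H,I], logical=[A,j,C,D,E,F,G,H,I]
After op 7 (replace(8, 'i')): offset=0, physical=[A,j,C,D,E,F,G,H,i], logical=[A,j,C,D,E,F,G,H,i]
After op 8 (replace(6, 'k')): offset=0, physical=[A,j,C,D,E,F,k,H,i], logical=[A,j,C,D,E,F,k,H,i]
After op 9 (rotate(-1)): offset=8, physical=[A,j,C,D,E,F,k,H,i], logical=[i,A,j,C,D,E,F,k,H]

Answer: j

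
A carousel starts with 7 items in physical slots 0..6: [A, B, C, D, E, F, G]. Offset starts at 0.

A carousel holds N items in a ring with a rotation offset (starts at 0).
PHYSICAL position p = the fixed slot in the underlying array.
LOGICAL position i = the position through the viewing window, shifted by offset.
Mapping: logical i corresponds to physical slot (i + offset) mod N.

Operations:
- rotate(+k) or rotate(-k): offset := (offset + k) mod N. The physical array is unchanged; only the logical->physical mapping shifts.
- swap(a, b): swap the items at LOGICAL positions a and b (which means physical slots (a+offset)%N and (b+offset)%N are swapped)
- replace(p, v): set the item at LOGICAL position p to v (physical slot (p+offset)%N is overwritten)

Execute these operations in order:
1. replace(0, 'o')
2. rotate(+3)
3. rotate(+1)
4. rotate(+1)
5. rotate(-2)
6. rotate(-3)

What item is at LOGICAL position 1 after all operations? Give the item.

After op 1 (replace(0, 'o')): offset=0, physical=[o,B,C,D,E,F,G], logical=[o,B,C,D,E,F,G]
After op 2 (rotate(+3)): offset=3, physical=[o,B,C,D,E,F,G], logical=[D,E,F,G,o,B,C]
After op 3 (rotate(+1)): offset=4, physical=[o,B,C,D,E,F,G], logical=[E,F,G,o,B,C,D]
After op 4 (rotate(+1)): offset=5, physical=[o,B,C,D,E,F,G], logical=[F,G,o,B,C,D,E]
After op 5 (rotate(-2)): offset=3, physical=[o,B,C,D,E,F,G], logical=[D,E,F,G,o,B,C]
After op 6 (rotate(-3)): offset=0, physical=[o,B,C,D,E,F,G], logical=[o,B,C,D,E,F,G]

Answer: B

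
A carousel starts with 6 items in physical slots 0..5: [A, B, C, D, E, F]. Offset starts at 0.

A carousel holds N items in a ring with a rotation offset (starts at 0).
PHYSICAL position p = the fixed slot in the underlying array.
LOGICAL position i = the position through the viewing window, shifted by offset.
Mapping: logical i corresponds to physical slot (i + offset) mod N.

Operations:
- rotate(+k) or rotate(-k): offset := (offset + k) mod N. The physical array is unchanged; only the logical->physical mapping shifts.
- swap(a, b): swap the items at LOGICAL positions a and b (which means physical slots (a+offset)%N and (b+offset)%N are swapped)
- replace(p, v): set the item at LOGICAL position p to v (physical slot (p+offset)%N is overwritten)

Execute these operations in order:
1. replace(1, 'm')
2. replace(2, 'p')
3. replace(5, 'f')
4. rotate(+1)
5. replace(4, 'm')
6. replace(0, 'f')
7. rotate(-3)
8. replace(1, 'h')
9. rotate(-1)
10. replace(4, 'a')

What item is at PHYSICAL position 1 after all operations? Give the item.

Answer: a

Derivation:
After op 1 (replace(1, 'm')): offset=0, physical=[A,m,C,D,E,F], logical=[A,m,C,D,E,F]
After op 2 (replace(2, 'p')): offset=0, physical=[A,m,p,D,E,F], logical=[A,m,p,D,E,F]
After op 3 (replace(5, 'f')): offset=0, physical=[A,m,p,D,E,f], logical=[A,m,p,D,E,f]
After op 4 (rotate(+1)): offset=1, physical=[A,m,p,D,E,f], logical=[m,p,D,E,f,A]
After op 5 (replace(4, 'm')): offset=1, physical=[A,m,p,D,E,m], logical=[m,p,D,E,m,A]
After op 6 (replace(0, 'f')): offset=1, physical=[A,f,p,D,E,m], logical=[f,p,D,E,m,A]
After op 7 (rotate(-3)): offset=4, physical=[A,f,p,D,E,m], logical=[E,m,A,f,p,D]
After op 8 (replace(1, 'h')): offset=4, physical=[A,f,p,D,E,h], logical=[E,h,A,f,p,D]
After op 9 (rotate(-1)): offset=3, physical=[A,f,p,D,E,h], logical=[D,E,h,A,f,p]
After op 10 (replace(4, 'a')): offset=3, physical=[A,a,p,D,E,h], logical=[D,E,h,A,a,p]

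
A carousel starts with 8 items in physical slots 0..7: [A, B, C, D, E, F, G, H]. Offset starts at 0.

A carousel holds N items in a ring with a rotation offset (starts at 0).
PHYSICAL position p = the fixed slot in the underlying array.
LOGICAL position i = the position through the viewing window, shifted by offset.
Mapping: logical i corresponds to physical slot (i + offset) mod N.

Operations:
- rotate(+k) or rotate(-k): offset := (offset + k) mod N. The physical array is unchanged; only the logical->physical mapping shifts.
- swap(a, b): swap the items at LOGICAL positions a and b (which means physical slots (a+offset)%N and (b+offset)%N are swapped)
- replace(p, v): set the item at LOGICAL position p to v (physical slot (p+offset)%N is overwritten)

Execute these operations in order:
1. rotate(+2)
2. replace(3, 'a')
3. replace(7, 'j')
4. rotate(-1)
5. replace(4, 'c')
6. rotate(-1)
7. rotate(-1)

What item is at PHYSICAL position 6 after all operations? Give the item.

Answer: G

Derivation:
After op 1 (rotate(+2)): offset=2, physical=[A,B,C,D,E,F,G,H], logical=[C,D,E,F,G,H,A,B]
After op 2 (replace(3, 'a')): offset=2, physical=[A,B,C,D,E,a,G,H], logical=[C,D,E,a,G,H,A,B]
After op 3 (replace(7, 'j')): offset=2, physical=[A,j,C,D,E,a,G,H], logical=[C,D,E,a,G,H,A,j]
After op 4 (rotate(-1)): offset=1, physical=[A,j,C,D,E,a,G,H], logical=[j,C,D,E,a,G,H,A]
After op 5 (replace(4, 'c')): offset=1, physical=[A,j,C,D,E,c,G,H], logical=[j,C,D,E,c,G,H,A]
After op 6 (rotate(-1)): offset=0, physical=[A,j,C,D,E,c,G,H], logical=[A,j,C,D,E,c,G,H]
After op 7 (rotate(-1)): offset=7, physical=[A,j,C,D,E,c,G,H], logical=[H,A,j,C,D,E,c,G]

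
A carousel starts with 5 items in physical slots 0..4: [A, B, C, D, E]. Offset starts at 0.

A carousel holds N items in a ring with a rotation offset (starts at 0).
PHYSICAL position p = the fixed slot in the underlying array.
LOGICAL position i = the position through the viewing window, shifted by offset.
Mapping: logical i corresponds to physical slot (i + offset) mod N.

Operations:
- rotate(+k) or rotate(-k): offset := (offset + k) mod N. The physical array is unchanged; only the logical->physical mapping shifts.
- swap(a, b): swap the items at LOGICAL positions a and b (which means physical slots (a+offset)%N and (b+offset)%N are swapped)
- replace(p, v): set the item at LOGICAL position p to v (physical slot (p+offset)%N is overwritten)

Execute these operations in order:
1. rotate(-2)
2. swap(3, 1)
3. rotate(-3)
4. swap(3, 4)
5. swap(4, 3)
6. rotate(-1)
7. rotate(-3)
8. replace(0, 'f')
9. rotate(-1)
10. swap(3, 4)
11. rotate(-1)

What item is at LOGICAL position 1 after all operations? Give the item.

Answer: A

Derivation:
After op 1 (rotate(-2)): offset=3, physical=[A,B,C,D,E], logical=[D,E,A,B,C]
After op 2 (swap(3, 1)): offset=3, physical=[A,E,C,D,B], logical=[D,B,A,E,C]
After op 3 (rotate(-3)): offset=0, physical=[A,E,C,D,B], logical=[A,E,C,D,B]
After op 4 (swap(3, 4)): offset=0, physical=[A,E,C,B,D], logical=[A,E,C,B,D]
After op 5 (swap(4, 3)): offset=0, physical=[A,E,C,D,B], logical=[A,E,C,D,B]
After op 6 (rotate(-1)): offset=4, physical=[A,E,C,D,B], logical=[B,A,E,C,D]
After op 7 (rotate(-3)): offset=1, physical=[A,E,C,D,B], logical=[E,C,D,B,A]
After op 8 (replace(0, 'f')): offset=1, physical=[A,f,C,D,B], logical=[f,C,D,B,A]
After op 9 (rotate(-1)): offset=0, physical=[A,f,C,D,B], logical=[A,f,C,D,B]
After op 10 (swap(3, 4)): offset=0, physical=[A,f,C,B,D], logical=[A,f,C,B,D]
After op 11 (rotate(-1)): offset=4, physical=[A,f,C,B,D], logical=[D,A,f,C,B]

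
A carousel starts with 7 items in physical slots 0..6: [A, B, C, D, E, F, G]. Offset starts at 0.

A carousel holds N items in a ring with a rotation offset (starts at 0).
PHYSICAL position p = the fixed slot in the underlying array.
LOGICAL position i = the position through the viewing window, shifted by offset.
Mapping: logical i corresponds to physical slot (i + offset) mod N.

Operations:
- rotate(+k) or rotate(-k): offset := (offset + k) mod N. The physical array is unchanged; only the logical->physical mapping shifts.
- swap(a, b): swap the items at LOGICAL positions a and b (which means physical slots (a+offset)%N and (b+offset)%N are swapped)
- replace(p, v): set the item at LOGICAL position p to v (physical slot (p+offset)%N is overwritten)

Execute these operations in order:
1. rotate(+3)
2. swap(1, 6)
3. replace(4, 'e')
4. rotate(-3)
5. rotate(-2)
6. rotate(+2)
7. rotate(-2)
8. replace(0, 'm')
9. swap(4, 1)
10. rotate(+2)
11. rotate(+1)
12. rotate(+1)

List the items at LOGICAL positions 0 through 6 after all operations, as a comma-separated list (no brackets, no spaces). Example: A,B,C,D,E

After op 1 (rotate(+3)): offset=3, physical=[A,B,C,D,E,F,G], logical=[D,E,F,G,A,B,C]
After op 2 (swap(1, 6)): offset=3, physical=[A,B,E,D,C,F,G], logical=[D,C,F,G,A,B,E]
After op 3 (replace(4, 'e')): offset=3, physical=[e,B,E,D,C,F,G], logical=[D,C,F,G,e,B,E]
After op 4 (rotate(-3)): offset=0, physical=[e,B,E,D,C,F,G], logical=[e,B,E,D,C,F,G]
After op 5 (rotate(-2)): offset=5, physical=[e,B,E,D,C,F,G], logical=[F,G,e,B,E,D,C]
After op 6 (rotate(+2)): offset=0, physical=[e,B,E,D,C,F,G], logical=[e,B,E,D,C,F,G]
After op 7 (rotate(-2)): offset=5, physical=[e,B,E,D,C,F,G], logical=[F,G,e,B,E,D,C]
After op 8 (replace(0, 'm')): offset=5, physical=[e,B,E,D,C,m,G], logical=[m,G,e,B,E,D,C]
After op 9 (swap(4, 1)): offset=5, physical=[e,B,G,D,C,m,E], logical=[m,E,e,B,G,D,C]
After op 10 (rotate(+2)): offset=0, physical=[e,B,G,D,C,m,E], logical=[e,B,G,D,C,m,E]
After op 11 (rotate(+1)): offset=1, physical=[e,B,G,D,C,m,E], logical=[B,G,D,C,m,E,e]
After op 12 (rotate(+1)): offset=2, physical=[e,B,G,D,C,m,E], logical=[G,D,C,m,E,e,B]

Answer: G,D,C,m,E,e,B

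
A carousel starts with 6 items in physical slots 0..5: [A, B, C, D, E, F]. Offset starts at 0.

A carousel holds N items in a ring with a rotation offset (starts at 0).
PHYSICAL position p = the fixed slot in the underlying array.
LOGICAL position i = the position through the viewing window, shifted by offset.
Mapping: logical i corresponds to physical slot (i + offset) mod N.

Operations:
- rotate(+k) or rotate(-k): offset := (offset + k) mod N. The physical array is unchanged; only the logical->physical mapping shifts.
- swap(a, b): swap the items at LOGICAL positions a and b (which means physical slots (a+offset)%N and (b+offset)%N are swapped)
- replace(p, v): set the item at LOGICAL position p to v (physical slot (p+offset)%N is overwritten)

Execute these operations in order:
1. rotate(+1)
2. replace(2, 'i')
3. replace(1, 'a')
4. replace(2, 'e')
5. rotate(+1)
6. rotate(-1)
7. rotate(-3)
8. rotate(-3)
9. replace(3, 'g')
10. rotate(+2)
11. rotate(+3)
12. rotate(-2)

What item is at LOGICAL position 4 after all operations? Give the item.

After op 1 (rotate(+1)): offset=1, physical=[A,B,C,D,E,F], logical=[B,C,D,E,F,A]
After op 2 (replace(2, 'i')): offset=1, physical=[A,B,C,i,E,F], logical=[B,C,i,E,F,A]
After op 3 (replace(1, 'a')): offset=1, physical=[A,B,a,i,E,F], logical=[B,a,i,E,F,A]
After op 4 (replace(2, 'e')): offset=1, physical=[A,B,a,e,E,F], logical=[B,a,e,E,F,A]
After op 5 (rotate(+1)): offset=2, physical=[A,B,a,e,E,F], logical=[a,e,E,F,A,B]
After op 6 (rotate(-1)): offset=1, physical=[A,B,a,e,E,F], logical=[B,a,e,E,F,A]
After op 7 (rotate(-3)): offset=4, physical=[A,B,a,e,E,F], logical=[E,F,A,B,a,e]
After op 8 (rotate(-3)): offset=1, physical=[A,B,a,e,E,F], logical=[B,a,e,E,F,A]
After op 9 (replace(3, 'g')): offset=1, physical=[A,B,a,e,g,F], logical=[B,a,e,g,F,A]
After op 10 (rotate(+2)): offset=3, physical=[A,B,a,e,g,F], logical=[e,g,F,A,B,a]
After op 11 (rotate(+3)): offset=0, physical=[A,B,a,e,g,F], logical=[A,B,a,e,g,F]
After op 12 (rotate(-2)): offset=4, physical=[A,B,a,e,g,F], logical=[g,F,A,B,a,e]

Answer: a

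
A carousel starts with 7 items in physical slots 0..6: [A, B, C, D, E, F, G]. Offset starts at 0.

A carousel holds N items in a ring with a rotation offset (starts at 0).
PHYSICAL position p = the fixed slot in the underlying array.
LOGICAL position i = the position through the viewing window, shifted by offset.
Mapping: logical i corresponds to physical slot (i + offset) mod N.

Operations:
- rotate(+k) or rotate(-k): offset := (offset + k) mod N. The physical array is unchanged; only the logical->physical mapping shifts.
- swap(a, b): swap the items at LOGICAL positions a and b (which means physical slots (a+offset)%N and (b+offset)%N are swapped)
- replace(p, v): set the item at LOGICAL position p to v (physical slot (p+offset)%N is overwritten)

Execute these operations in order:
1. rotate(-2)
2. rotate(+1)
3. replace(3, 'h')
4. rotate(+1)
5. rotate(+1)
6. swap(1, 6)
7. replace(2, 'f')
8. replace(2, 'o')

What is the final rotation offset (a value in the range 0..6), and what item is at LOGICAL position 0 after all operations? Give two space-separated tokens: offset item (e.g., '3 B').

After op 1 (rotate(-2)): offset=5, physical=[A,B,C,D,E,F,G], logical=[F,G,A,B,C,D,E]
After op 2 (rotate(+1)): offset=6, physical=[A,B,C,D,E,F,G], logical=[G,A,B,C,D,E,F]
After op 3 (replace(3, 'h')): offset=6, physical=[A,B,h,D,E,F,G], logical=[G,A,B,h,D,E,F]
After op 4 (rotate(+1)): offset=0, physical=[A,B,h,D,E,F,G], logical=[A,B,h,D,E,F,G]
After op 5 (rotate(+1)): offset=1, physical=[A,B,h,D,E,F,G], logical=[B,h,D,E,F,G,A]
After op 6 (swap(1, 6)): offset=1, physical=[h,B,A,D,E,F,G], logical=[B,A,D,E,F,G,h]
After op 7 (replace(2, 'f')): offset=1, physical=[h,B,A,f,E,F,G], logical=[B,A,f,E,F,G,h]
After op 8 (replace(2, 'o')): offset=1, physical=[h,B,A,o,E,F,G], logical=[B,A,o,E,F,G,h]

Answer: 1 B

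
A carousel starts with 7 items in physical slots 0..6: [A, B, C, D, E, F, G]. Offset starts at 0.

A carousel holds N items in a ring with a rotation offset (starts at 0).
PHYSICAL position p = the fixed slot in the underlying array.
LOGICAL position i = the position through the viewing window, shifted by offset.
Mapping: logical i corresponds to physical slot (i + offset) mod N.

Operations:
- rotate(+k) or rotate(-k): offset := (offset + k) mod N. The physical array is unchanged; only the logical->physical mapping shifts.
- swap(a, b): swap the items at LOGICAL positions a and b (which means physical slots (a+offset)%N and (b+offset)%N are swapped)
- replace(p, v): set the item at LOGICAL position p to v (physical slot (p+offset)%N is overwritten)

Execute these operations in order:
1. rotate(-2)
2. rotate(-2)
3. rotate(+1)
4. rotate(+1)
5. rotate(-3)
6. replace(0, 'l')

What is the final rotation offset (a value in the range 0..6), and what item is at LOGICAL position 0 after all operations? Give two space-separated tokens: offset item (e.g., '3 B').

After op 1 (rotate(-2)): offset=5, physical=[A,B,C,D,E,F,G], logical=[F,G,A,B,C,D,E]
After op 2 (rotate(-2)): offset=3, physical=[A,B,C,D,E,F,G], logical=[D,E,F,G,A,B,C]
After op 3 (rotate(+1)): offset=4, physical=[A,B,C,D,E,F,G], logical=[E,F,G,A,B,C,D]
After op 4 (rotate(+1)): offset=5, physical=[A,B,C,D,E,F,G], logical=[F,G,A,B,C,D,E]
After op 5 (rotate(-3)): offset=2, physical=[A,B,C,D,E,F,G], logical=[C,D,E,F,G,A,B]
After op 6 (replace(0, 'l')): offset=2, physical=[A,B,l,D,E,F,G], logical=[l,D,E,F,G,A,B]

Answer: 2 l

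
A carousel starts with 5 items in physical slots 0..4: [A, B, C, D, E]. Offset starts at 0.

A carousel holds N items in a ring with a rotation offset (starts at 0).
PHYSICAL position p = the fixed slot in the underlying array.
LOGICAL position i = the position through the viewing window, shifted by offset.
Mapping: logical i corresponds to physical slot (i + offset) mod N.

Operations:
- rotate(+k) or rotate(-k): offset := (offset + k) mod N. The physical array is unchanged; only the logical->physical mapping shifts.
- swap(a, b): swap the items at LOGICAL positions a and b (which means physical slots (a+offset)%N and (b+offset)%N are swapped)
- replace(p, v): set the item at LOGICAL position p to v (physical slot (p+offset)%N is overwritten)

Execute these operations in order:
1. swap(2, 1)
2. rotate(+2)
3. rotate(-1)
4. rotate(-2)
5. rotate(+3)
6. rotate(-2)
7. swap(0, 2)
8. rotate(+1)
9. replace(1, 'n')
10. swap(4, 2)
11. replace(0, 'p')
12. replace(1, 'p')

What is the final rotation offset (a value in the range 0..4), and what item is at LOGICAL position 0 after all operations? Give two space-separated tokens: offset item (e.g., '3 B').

Answer: 1 p

Derivation:
After op 1 (swap(2, 1)): offset=0, physical=[A,C,B,D,E], logical=[A,C,B,D,E]
After op 2 (rotate(+2)): offset=2, physical=[A,C,B,D,E], logical=[B,D,E,A,C]
After op 3 (rotate(-1)): offset=1, physical=[A,C,B,D,E], logical=[C,B,D,E,A]
After op 4 (rotate(-2)): offset=4, physical=[A,C,B,D,E], logical=[E,A,C,B,D]
After op 5 (rotate(+3)): offset=2, physical=[A,C,B,D,E], logical=[B,D,E,A,C]
After op 6 (rotate(-2)): offset=0, physical=[A,C,B,D,E], logical=[A,C,B,D,E]
After op 7 (swap(0, 2)): offset=0, physical=[B,C,A,D,E], logical=[B,C,A,D,E]
After op 8 (rotate(+1)): offset=1, physical=[B,C,A,D,E], logical=[C,A,D,E,B]
After op 9 (replace(1, 'n')): offset=1, physical=[B,C,n,D,E], logical=[C,n,D,E,B]
After op 10 (swap(4, 2)): offset=1, physical=[D,C,n,B,E], logical=[C,n,B,E,D]
After op 11 (replace(0, 'p')): offset=1, physical=[D,p,n,B,E], logical=[p,n,B,E,D]
After op 12 (replace(1, 'p')): offset=1, physical=[D,p,p,B,E], logical=[p,p,B,E,D]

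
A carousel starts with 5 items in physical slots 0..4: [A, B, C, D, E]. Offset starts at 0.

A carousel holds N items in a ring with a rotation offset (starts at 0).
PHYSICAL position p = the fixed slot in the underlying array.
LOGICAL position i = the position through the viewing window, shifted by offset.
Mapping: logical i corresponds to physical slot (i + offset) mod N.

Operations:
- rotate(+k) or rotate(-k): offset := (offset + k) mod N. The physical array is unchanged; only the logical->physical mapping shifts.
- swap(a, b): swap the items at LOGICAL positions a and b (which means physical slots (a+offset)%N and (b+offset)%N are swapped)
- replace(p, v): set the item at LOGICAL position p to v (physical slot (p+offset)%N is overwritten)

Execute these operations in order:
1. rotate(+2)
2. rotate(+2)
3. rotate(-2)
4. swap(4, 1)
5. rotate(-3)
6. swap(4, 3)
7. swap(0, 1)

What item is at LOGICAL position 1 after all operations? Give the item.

Answer: E

Derivation:
After op 1 (rotate(+2)): offset=2, physical=[A,B,C,D,E], logical=[C,D,E,A,B]
After op 2 (rotate(+2)): offset=4, physical=[A,B,C,D,E], logical=[E,A,B,C,D]
After op 3 (rotate(-2)): offset=2, physical=[A,B,C,D,E], logical=[C,D,E,A,B]
After op 4 (swap(4, 1)): offset=2, physical=[A,D,C,B,E], logical=[C,B,E,A,D]
After op 5 (rotate(-3)): offset=4, physical=[A,D,C,B,E], logical=[E,A,D,C,B]
After op 6 (swap(4, 3)): offset=4, physical=[A,D,B,C,E], logical=[E,A,D,B,C]
After op 7 (swap(0, 1)): offset=4, physical=[E,D,B,C,A], logical=[A,E,D,B,C]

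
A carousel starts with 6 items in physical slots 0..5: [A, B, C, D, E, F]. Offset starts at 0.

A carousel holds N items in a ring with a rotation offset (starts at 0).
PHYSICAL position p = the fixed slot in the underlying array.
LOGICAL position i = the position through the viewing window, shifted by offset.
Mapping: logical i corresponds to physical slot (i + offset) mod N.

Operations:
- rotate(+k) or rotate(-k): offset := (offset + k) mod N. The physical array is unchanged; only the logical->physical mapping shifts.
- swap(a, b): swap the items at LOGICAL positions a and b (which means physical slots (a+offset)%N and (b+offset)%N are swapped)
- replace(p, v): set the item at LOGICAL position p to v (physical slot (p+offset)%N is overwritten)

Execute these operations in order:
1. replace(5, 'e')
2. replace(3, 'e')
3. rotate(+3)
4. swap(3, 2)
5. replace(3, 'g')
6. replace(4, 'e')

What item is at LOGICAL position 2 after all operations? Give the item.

Answer: A

Derivation:
After op 1 (replace(5, 'e')): offset=0, physical=[A,B,C,D,E,e], logical=[A,B,C,D,E,e]
After op 2 (replace(3, 'e')): offset=0, physical=[A,B,C,e,E,e], logical=[A,B,C,e,E,e]
After op 3 (rotate(+3)): offset=3, physical=[A,B,C,e,E,e], logical=[e,E,e,A,B,C]
After op 4 (swap(3, 2)): offset=3, physical=[e,B,C,e,E,A], logical=[e,E,A,e,B,C]
After op 5 (replace(3, 'g')): offset=3, physical=[g,B,C,e,E,A], logical=[e,E,A,g,B,C]
After op 6 (replace(4, 'e')): offset=3, physical=[g,e,C,e,E,A], logical=[e,E,A,g,e,C]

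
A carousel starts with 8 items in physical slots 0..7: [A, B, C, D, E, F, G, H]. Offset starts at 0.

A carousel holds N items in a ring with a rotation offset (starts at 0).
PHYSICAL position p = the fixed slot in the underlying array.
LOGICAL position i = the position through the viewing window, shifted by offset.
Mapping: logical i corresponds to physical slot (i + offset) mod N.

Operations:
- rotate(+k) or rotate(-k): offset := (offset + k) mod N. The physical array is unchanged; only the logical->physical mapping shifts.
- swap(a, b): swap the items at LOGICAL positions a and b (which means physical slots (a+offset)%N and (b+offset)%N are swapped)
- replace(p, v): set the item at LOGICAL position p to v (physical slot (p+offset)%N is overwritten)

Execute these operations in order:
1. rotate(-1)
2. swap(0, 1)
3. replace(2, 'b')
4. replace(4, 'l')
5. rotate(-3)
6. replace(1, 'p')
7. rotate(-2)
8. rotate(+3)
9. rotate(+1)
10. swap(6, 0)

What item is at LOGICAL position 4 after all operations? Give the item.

Answer: C

Derivation:
After op 1 (rotate(-1)): offset=7, physical=[A,B,C,D,E,F,G,H], logical=[H,A,B,C,D,E,F,G]
After op 2 (swap(0, 1)): offset=7, physical=[H,B,C,D,E,F,G,A], logical=[A,H,B,C,D,E,F,G]
After op 3 (replace(2, 'b')): offset=7, physical=[H,b,C,D,E,F,G,A], logical=[A,H,b,C,D,E,F,G]
After op 4 (replace(4, 'l')): offset=7, physical=[H,b,C,l,E,F,G,A], logical=[A,H,b,C,l,E,F,G]
After op 5 (rotate(-3)): offset=4, physical=[H,b,C,l,E,F,G,A], logical=[E,F,G,A,H,b,C,l]
After op 6 (replace(1, 'p')): offset=4, physical=[H,b,C,l,E,p,G,A], logical=[E,p,G,A,H,b,C,l]
After op 7 (rotate(-2)): offset=2, physical=[H,b,C,l,E,p,G,A], logical=[C,l,E,p,G,A,H,b]
After op 8 (rotate(+3)): offset=5, physical=[H,b,C,l,E,p,G,A], logical=[p,G,A,H,b,C,l,E]
After op 9 (rotate(+1)): offset=6, physical=[H,b,C,l,E,p,G,A], logical=[G,A,H,b,C,l,E,p]
After op 10 (swap(6, 0)): offset=6, physical=[H,b,C,l,G,p,E,A], logical=[E,A,H,b,C,l,G,p]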